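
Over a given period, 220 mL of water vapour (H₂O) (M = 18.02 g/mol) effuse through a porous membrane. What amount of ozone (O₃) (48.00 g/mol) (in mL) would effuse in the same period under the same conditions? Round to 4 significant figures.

Since effusion rate ∝ 1/√M, rate_O₃/rate_H₂O = √(M_H₂O/M_O₃) = √(18.02/48.00) = √0.3754 = 0.6127.
So the volume for O₃ is 220 × 0.6127 = 134.8 mL.

134.8 mL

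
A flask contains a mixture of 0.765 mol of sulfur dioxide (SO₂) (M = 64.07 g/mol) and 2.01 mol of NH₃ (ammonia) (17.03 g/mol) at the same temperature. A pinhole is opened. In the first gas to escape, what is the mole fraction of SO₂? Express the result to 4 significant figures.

0.1640

Rate_i ∝ x_i/√M_i (Graham's law weighted by mole fraction), so the effusate composition follows n_i/√M_i.
So x_SO₂ in the escaping gas = (n_SO₂/√M_SO₂) / Σ(n_i/√M_i)
= (0.765/√64.07) / (0.765/√64.07 + 2.01/√17.03) = 0.09557/(0.09557 + 0.4871) = 0.1640.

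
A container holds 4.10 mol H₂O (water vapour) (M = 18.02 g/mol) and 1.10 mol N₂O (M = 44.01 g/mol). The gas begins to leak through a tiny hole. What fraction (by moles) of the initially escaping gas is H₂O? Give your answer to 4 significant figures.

0.8535

Rate_i ∝ x_i/√M_i (Graham's law weighted by mole fraction), so the effusate composition follows n_i/√M_i.
x_H₂O(eff) = (n_H₂O/√M_H₂O) / (n_H₂O/√M_H₂O + n_N₂O/√M_N₂O)
= (4.10/√18.02) / (4.10/√18.02 + 1.10/√44.01) = 0.9658/(0.9658 + 0.1658) = 0.8535.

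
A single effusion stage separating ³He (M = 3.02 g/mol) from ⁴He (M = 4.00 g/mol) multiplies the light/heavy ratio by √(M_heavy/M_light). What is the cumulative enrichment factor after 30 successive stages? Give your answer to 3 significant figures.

67.7

The single-stage factor is √(M_heavy/M_light), so 30 stages give [√(4.00/3.02)]^30 = (4.00/3.02)^(30/2).
= 1.32450^15 = 67.7.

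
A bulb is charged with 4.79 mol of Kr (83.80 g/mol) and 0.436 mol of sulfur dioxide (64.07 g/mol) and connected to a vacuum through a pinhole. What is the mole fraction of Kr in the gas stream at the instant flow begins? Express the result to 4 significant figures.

0.9057

Effusion rate of each component ∝ n_i/√M_i (partial pressure × 1/√M).
Mole fraction of Kr in the effusate = (n_Kr/√M_Kr) / (n_Kr/√M_Kr + n_SO₂/√M_SO₂)
= (4.79/√83.80) / (4.79/√83.80 + 0.436/√64.07) = 0.5233/(0.5233 + 0.05447) = 0.9057.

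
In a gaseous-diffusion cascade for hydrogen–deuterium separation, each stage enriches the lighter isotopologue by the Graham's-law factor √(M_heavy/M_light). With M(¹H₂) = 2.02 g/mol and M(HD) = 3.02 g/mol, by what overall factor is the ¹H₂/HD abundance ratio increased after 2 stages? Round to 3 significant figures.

After 2 stages the ratio has grown by (√(3.02/2.02))^2 = (3.02/2.02)^(2/2).
= 1.49505^1 = 1.50.

1.50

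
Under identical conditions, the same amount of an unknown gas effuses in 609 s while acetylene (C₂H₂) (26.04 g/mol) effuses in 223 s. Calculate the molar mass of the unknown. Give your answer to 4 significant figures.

194.2 g/mol

From Graham's law, t_X/t_C₂H₂ = √(M_X/M_C₂H₂).
609/223 = 2.731 = √(M_X/26.04)
M_X = 26.04 × 2.731² = 26.04 × 7.458 = 194.2 g/mol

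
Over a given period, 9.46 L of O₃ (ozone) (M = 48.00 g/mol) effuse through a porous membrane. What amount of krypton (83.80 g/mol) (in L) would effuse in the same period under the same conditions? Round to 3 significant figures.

From Graham's law, rate_Kr/rate_O₃ = √(M_O₃/M_Kr) = √(48.00/83.80) = √0.5728 = 0.7568.
So the volume for Kr is 9.46 × 0.7568 = 7.16 L.

7.16 L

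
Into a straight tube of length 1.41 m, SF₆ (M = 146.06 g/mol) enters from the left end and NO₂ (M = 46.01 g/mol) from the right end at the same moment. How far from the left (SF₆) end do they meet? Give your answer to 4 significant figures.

Graham's law gives d_SF₆/d_NO₂ = rate_SF₆/rate_NO₂ = √(M_NO₂/M_SF₆) = √(46.01/146.06) = 0.5613.
With d_SF₆ + d_NO₂ = 1.41 m, d_NO₂ = 1.41/(1 + 0.5613) = 0.9031 m.
d_SF₆ = 1.41 − 0.9031 = 0.5069 m.

0.5069 m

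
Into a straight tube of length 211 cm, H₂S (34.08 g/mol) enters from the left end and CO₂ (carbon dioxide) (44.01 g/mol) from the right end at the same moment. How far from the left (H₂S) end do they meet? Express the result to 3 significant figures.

112 cm

In equal time, each gas travels a distance ∝ its rate ∝ 1/√M, so d_H₂S/d_CO₂ = √(M_CO₂/M_H₂S) = √(44.01/34.08) = 1.136.
With d_H₂S + d_CO₂ = 211 cm, d_CO₂ = 211/(1 + 1.136) = 98.76 cm.
d_H₂S = 211 − 98.76 = 112 cm.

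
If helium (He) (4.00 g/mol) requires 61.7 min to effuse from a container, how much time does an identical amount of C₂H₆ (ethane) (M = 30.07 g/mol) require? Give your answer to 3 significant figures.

169 min

Using Graham's law: t_C₂H₆/t_He = √(M_C₂H₆/M_He) = √(30.07/4.00) = √7.518 = 2.742.
So the time for C₂H₆ is 61.7 × 2.742 = 169 min.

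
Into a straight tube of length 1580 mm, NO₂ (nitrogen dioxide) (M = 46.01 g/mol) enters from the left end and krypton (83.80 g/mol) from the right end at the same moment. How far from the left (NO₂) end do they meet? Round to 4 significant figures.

The fronts meet when d_NO₂ + d_Kr = L with d_NO₂/d_Kr = √(M_Kr/M_NO₂) (Graham's law). Here √(M_Kr/M_NO₂) = √(83.80/46.01) = 1.350.
With d_NO₂ + d_Kr = 1580 mm, d_Kr = 1580/(1 + 1.350) = 672.5 mm.
d_NO₂ = 1580 − 672.5 = 907.5 mm.

907.5 mm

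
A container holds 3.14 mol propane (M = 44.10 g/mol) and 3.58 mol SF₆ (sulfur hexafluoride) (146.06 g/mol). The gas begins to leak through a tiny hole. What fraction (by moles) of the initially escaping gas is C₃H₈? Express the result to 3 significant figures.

The effusion rate of species i is ∝ p_i/√M_i ∝ n_i/√M_i.
x_C₃H₈(eff) = (n_C₃H₈/√M_C₃H₈) / (n_C₃H₈/√M_C₃H₈ + n_SF₆/√M_SF₆)
= (3.14/√44.10) / (3.14/√44.10 + 3.58/√146.06) = 0.4728/(0.4728 + 0.2962) = 0.615.

0.615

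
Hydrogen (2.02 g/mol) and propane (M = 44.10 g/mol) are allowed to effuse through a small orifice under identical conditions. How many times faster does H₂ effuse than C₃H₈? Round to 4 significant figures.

By Graham's law, rate_H₂/rate_C₃H₈ = √(M_C₃H₈/M_H₂) = √(44.10/2.02) = √21.83 = 4.672.

4.672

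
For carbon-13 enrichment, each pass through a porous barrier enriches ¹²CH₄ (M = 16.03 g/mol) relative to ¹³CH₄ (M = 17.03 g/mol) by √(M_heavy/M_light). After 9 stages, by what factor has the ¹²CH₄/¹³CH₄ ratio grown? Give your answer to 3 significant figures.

1.31

Each stage multiplies the ratio by α = √(17.03/16.03), so after 9 stages the overall factor is α^9 = (17.03/16.03)^(9/2).
= 1.06238^(9/2) = 1.31.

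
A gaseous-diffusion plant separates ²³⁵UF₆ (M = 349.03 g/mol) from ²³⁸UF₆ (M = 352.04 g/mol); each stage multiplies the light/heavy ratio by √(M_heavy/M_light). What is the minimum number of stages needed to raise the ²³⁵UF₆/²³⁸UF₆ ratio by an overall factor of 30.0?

With α = √(352.04/349.03) per stage, ln α = ½ ln(1.00862) = 0.004293.
Need α^N ≥ 30.0 ⇒ N ≥ ln(30.0) / ln α = 3.401 / 0.004293 = 792.18.
Minimum whole number of stages: N = 793.

793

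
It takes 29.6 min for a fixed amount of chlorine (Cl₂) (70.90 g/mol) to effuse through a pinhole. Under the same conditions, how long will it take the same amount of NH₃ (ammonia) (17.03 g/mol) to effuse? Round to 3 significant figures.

14.5 min

Using Graham's law: t_NH₃/t_Cl₂ = √(M_NH₃/M_Cl₂) = √(17.03/70.90) = √0.2402 = 0.4901.
So the time for NH₃ is 29.6 × 0.4901 = 14.5 min.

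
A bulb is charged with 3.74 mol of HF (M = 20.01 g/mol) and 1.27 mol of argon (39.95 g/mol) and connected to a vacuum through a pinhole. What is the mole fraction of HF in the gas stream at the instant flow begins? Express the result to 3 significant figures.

Effusion rate of each component ∝ n_i/√M_i (partial pressure × 1/√M).
Mole fraction of HF in the effusate = (n_HF/√M_HF) / (n_HF/√M_HF + n_Ar/√M_Ar)
= (3.74/√20.01) / (3.74/√20.01 + 1.27/√39.95) = 0.8361/(0.8361 + 0.2009) = 0.806.

0.806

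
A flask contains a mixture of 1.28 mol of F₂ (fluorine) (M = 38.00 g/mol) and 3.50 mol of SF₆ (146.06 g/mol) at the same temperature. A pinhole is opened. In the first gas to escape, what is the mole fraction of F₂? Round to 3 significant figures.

Rate_i ∝ x_i/√M_i (Graham's law weighted by mole fraction), so the effusate composition follows n_i/√M_i.
So x_F₂ in the escaping gas = (n_F₂/√M_F₂) / Σ(n_i/√M_i)
= (1.28/√38.00) / (1.28/√38.00 + 3.50/√146.06) = 0.2076/(0.2076 + 0.2896) = 0.418.

0.418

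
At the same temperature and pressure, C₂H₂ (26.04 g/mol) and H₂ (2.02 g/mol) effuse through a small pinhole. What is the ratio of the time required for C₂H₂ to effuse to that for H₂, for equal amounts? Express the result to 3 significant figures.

3.59

Using Graham's law: t_C₂H₂/t_H₂ = √(M_C₂H₂/M_H₂) = √(26.04/2.02) = √12.89 = 3.59.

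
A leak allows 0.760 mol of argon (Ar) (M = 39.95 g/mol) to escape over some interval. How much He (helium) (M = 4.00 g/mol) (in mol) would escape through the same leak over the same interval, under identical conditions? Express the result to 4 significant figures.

2.402 mol

By Graham's law, rate_He/rate_Ar = √(M_Ar/M_He) = √(39.95/4.00) = √9.988 = 3.160.
So the amount for He is 0.760 × 3.160 = 2.402 mol.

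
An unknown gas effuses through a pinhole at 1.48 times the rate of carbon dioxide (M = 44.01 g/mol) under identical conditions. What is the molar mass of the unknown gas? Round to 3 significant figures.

20.1 g/mol

Since effusion rate ∝ 1/√M, rate_X/rate_CO₂ = √(M_CO₂/M_X).
1.48 = √(44.01/M_X)
M_X = 44.01 / 1.48² = 44.01 / 2.190 = 20.1 g/mol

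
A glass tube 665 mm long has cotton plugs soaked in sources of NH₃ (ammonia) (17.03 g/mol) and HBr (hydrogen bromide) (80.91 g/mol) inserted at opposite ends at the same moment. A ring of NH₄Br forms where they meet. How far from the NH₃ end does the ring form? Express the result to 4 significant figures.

Distances travelled in equal time are proportional to diffusion rates, so d_NH₃/d_HBr = √(M_HBr/M_NH₃) = √(80.91/17.03) = 2.180.
With d_NH₃ + d_HBr = 665 mm, d_HBr = 665/(1 + 2.180) = 209.1 mm.
d_NH₃ = 665 − 209.1 = 455.9 mm.

455.9 mm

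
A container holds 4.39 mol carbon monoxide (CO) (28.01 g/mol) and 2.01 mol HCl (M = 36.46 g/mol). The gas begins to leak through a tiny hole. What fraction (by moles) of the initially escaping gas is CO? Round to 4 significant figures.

The effusion rate of species i is ∝ p_i/√M_i ∝ n_i/√M_i.
Mole fraction of CO in the effusate = (n_CO/√M_CO) / (n_CO/√M_CO + n_HCl/√M_HCl)
= (4.39/√28.01) / (4.39/√28.01 + 2.01/√36.46) = 0.8295/(0.8295 + 0.3329) = 0.7136.

0.7136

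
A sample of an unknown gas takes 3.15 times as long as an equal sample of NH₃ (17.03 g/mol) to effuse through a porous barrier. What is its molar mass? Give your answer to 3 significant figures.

169 g/mol

Using Graham's law: t_X/t_NH₃ = √(M_X/M_NH₃).
3.15 = √(M_X/17.03)
M_X = 17.03 × 3.15² = 17.03 × 9.922 = 169 g/mol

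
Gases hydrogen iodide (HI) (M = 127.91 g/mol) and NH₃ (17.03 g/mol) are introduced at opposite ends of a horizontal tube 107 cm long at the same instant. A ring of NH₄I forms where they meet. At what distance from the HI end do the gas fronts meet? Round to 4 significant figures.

28.61 cm

In equal time, each gas travels a distance ∝ its rate ∝ 1/√M, so d_HI/d_NH₃ = √(M_NH₃/M_HI) = √(17.03/127.91) = 0.3649.
With d_HI + d_NH₃ = 107 cm, d_NH₃ = 107/(1 + 0.3649) = 78.39 cm.
d_HI = 107 − 78.39 = 28.61 cm.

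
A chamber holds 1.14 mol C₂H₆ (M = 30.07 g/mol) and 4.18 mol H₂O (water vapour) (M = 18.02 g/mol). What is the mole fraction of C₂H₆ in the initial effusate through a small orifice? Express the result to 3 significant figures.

0.174

Each component's effusion rate ∝ (its partial pressure)·(1/√M) ∝ n_i/√M_i.
So x_C₂H₆ in the escaping gas = (n_C₂H₆/√M_C₂H₆) / Σ(n_i/√M_i)
= (1.14/√30.07) / (1.14/√30.07 + 4.18/√18.02) = 0.2079/(0.2079 + 0.9847) = 0.174.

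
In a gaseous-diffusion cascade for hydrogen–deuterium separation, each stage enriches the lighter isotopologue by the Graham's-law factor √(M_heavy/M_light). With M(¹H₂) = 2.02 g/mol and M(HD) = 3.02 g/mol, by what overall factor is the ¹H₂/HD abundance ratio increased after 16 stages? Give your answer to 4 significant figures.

24.96

Each stage multiplies the ratio by α = √(3.02/2.02), so after 16 stages the overall factor is α^16 = (3.02/2.02)^(16/2).
= 1.49505^8 = 24.96.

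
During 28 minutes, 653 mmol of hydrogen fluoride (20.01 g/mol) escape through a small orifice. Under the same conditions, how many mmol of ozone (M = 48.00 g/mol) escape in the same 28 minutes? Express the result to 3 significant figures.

422 mmol

From Graham's law, rate_O₃/rate_HF = √(M_HF/M_O₃) = √(20.01/48.00) = √0.4169 = 0.6457.
So the amount for O₃ is 653 × 0.6457 = 422 mmol.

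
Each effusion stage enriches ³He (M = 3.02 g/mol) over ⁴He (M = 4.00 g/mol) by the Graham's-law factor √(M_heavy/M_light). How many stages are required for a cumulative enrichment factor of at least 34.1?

26

Per stage α = (4.00/3.02)^(1/2) = 1.32450^0.5, giving ln α = 0.1405.
Need α^N ≥ 34.1 ⇒ N ≥ ln(34.1) / ln α = 3.529 / 0.1405 = 25.12.
So at least 26 stages are needed.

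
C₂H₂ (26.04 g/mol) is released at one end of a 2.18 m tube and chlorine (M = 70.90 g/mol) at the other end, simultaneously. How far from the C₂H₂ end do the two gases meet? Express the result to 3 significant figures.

1.36 m

The fronts meet when d_C₂H₂ + d_Cl₂ = L with d_C₂H₂/d_Cl₂ = √(M_Cl₂/M_C₂H₂) (Graham's law). Here √(M_Cl₂/M_C₂H₂) = √(70.90/26.04) = 1.650.
With d_C₂H₂ + d_Cl₂ = 2.18 m, d_Cl₂ = 2.18/(1 + 1.650) = 0.8226 m.
d_C₂H₂ = 2.18 − 0.8226 = 1.36 m.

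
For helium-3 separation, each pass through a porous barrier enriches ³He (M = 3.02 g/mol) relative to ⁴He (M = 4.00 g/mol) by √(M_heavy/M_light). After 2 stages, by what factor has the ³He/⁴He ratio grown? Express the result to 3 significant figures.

Overall factor = α^2 with α = √(4.00/3.02), i.e. (4.00/3.02)^(2/2).
= 1.32450^1 = 1.32.

1.32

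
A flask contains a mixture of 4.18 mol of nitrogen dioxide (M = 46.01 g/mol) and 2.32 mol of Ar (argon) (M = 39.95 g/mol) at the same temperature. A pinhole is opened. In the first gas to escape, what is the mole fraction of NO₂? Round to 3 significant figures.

The effusion rate of species i is ∝ p_i/√M_i ∝ n_i/√M_i.
x_NO₂(eff) = (n_NO₂/√M_NO₂) / (n_NO₂/√M_NO₂ + n_Ar/√M_Ar)
= (4.18/√46.01) / (4.18/√46.01 + 2.32/√39.95) = 0.6162/(0.6162 + 0.3671) = 0.627.

0.627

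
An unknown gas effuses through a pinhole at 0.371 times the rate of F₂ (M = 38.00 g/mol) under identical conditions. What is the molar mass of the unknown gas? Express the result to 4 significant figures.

276.1 g/mol

Graham's law gives rate_X/rate_F₂ = √(M_F₂/M_X).
0.371 = √(38.00/M_X)
M_X = 38.00 / 0.371² = 38.00 / 0.1376 = 276.1 g/mol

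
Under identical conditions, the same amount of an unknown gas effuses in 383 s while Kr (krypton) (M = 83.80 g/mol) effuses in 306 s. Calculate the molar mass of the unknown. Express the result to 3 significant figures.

Since effusion rate ∝ 1/√M, t_X/t_Kr = √(M_X/M_Kr).
383/306 = 1.252 = √(M_X/83.80)
M_X = 83.80 × 1.252² = 83.80 × 1.567 = 131 g/mol

131 g/mol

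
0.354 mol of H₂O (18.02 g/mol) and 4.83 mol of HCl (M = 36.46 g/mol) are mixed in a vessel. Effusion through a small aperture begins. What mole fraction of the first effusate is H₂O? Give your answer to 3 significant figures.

Each component's effusion rate ∝ (its partial pressure)·(1/√M) ∝ n_i/√M_i.
So x_H₂O in the escaping gas = (n_H₂O/√M_H₂O) / Σ(n_i/√M_i)
= (0.354/√18.02) / (0.354/√18.02 + 4.83/√36.46) = 0.08339/(0.08339 + 0.7999) = 0.0944.

0.0944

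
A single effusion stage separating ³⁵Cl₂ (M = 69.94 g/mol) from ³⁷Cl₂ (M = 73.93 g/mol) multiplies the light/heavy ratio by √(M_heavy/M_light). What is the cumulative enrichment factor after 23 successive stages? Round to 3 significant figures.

Each stage multiplies the ratio by α = √(73.93/69.94), so after 23 stages the overall factor is α^23 = (73.93/69.94)^(23/2).
= 1.05705^(23/2) = 1.89.

1.89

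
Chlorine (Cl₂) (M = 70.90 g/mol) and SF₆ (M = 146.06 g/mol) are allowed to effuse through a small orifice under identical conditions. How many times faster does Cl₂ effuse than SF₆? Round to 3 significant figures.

Since effusion rate ∝ 1/√M, rate_Cl₂/rate_SF₆ = √(M_SF₆/M_Cl₂) = √(146.06/70.90) = √2.060 = 1.44.

1.44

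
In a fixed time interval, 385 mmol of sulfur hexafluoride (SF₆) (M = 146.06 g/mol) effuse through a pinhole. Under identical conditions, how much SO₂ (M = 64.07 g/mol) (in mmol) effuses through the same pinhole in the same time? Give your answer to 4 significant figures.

581.3 mmol

From Graham's law, rate_SO₂/rate_SF₆ = √(M_SF₆/M_SO₂) = √(146.06/64.07) = √2.280 = 1.510.
So the amount for SO₂ is 385 × 1.510 = 581.3 mmol.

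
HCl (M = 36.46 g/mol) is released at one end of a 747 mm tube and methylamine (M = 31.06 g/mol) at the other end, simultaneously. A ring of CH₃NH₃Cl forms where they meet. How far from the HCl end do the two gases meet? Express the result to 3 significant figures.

Distances travelled in equal time are proportional to diffusion rates, so d_HCl/d_CH₃NH₂ = √(M_CH₃NH₂/M_HCl) = √(31.06/36.46) = 0.9230.
With d_HCl + d_CH₃NH₂ = 747 mm, d_CH₃NH₂ = 747/(1 + 0.9230) = 388.5 mm.
d_HCl = 747 − 388.5 = 359 mm.

359 mm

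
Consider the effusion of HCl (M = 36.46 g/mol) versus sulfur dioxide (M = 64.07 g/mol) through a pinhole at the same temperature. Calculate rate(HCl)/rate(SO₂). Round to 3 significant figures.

1.33

From Graham's law, rate_HCl/rate_SO₂ = √(M_SO₂/M_HCl) = √(64.07/36.46) = √1.757 = 1.33.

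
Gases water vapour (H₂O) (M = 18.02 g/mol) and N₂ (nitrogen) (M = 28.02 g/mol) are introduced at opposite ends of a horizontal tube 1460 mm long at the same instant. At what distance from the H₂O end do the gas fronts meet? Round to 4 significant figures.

Distances travelled in equal time are proportional to diffusion rates, so d_H₂O/d_N₂ = √(M_N₂/M_H₂O) = √(28.02/18.02) = 1.247.
With d_H₂O + d_N₂ = 1460 mm, d_N₂ = 1460/(1 + 1.247) = 649.8 mm.
d_H₂O = 1460 − 649.8 = 810.2 mm.

810.2 mm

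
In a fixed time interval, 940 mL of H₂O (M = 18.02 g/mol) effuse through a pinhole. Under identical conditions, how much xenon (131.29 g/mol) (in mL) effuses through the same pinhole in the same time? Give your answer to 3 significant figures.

By Graham's law, rate_Xe/rate_H₂O = √(M_H₂O/M_Xe) = √(18.02/131.29) = √0.1373 = 0.3705.
So the volume for Xe is 940 × 0.3705 = 348 mL.

348 mL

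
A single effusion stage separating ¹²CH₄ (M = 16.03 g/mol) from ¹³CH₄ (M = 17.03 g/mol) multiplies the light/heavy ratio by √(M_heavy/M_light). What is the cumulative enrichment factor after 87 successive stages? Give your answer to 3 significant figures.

13.9

The single-stage factor is √(M_heavy/M_light), so 87 stages give [√(17.03/16.03)]^87 = (17.03/16.03)^(87/2).
= 1.06238^(87/2) = 13.9.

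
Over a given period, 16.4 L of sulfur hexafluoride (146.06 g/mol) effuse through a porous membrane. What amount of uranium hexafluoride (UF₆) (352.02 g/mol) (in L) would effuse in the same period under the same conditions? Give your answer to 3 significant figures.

10.6 L

By Graham's law, rate_UF₆/rate_SF₆ = √(M_SF₆/M_UF₆) = √(146.06/352.02) = √0.4149 = 0.6441.
So the volume for UF₆ is 16.4 × 0.6441 = 10.6 L.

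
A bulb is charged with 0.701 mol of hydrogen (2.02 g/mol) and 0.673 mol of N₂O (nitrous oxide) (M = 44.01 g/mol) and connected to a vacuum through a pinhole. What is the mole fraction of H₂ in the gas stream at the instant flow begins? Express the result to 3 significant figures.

Rate_i ∝ x_i/√M_i (Graham's law weighted by mole fraction), so the effusate composition follows n_i/√M_i.
x_H₂(eff) = (n_H₂/√M_H₂) / (n_H₂/√M_H₂ + n_N₂O/√M_N₂O)
= (0.701/√2.02) / (0.701/√2.02 + 0.673/√44.01) = 0.4932/(0.4932 + 0.1014) = 0.829.

0.829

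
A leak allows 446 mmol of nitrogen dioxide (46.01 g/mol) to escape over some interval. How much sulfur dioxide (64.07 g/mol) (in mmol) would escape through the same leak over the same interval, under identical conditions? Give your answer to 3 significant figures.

From Graham's law, rate_SO₂/rate_NO₂ = √(M_NO₂/M_SO₂) = √(46.01/64.07) = √0.7181 = 0.8474.
So the amount for SO₂ is 446 × 0.8474 = 378 mmol.

378 mmol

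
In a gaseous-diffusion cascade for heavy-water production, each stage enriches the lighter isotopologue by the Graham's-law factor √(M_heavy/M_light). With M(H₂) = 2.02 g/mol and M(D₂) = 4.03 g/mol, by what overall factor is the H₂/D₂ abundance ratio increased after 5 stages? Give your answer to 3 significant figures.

Each stage multiplies the ratio by α = √(4.03/2.02), so after 5 stages the overall factor is α^5 = (4.03/2.02)^(5/2).
= 1.99505^(5/2) = 5.62.

5.62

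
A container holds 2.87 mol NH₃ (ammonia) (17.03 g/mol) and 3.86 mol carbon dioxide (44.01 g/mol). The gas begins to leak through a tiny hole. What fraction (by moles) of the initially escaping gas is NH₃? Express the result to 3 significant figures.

The effusion rate of species i is ∝ p_i/√M_i ∝ n_i/√M_i.
x_NH₃(eff) = (n_NH₃/√M_NH₃) / (n_NH₃/√M_NH₃ + n_CO₂/√M_CO₂)
= (2.87/√17.03) / (2.87/√17.03 + 3.86/√44.01) = 0.6955/(0.6955 + 0.5819) = 0.544.

0.544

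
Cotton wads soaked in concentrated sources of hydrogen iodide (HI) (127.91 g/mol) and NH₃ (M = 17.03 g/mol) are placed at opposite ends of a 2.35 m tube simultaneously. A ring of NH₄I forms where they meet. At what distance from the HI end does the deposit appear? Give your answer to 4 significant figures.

Graham's law gives d_HI/d_NH₃ = rate_HI/rate_NH₃ = √(M_NH₃/M_HI) = √(17.03/127.91) = 0.3649.
With d_HI + d_NH₃ = 2.35 m, d_NH₃ = 2.35/(1 + 0.3649) = 1.722 m.
d_HI = 2.35 − 1.722 = 0.6282 m.

0.6282 m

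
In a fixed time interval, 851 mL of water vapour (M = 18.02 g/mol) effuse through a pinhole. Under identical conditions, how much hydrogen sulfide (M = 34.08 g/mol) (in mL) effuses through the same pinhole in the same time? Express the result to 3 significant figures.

From Graham's law, rate_H₂S/rate_H₂O = √(M_H₂O/M_H₂S) = √(18.02/34.08) = √0.5288 = 0.7272.
So the volume for H₂S is 851 × 0.7272 = 619 mL.

619 mL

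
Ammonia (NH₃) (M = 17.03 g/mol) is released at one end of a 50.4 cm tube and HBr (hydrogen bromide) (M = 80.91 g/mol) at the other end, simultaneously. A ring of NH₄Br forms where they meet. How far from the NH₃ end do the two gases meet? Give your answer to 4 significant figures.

34.55 cm

Graham's law gives d_NH₃/d_HBr = rate_NH₃/rate_HBr = √(M_HBr/M_NH₃) = √(80.91/17.03) = 2.180.
With d_NH₃ + d_HBr = 50.4 cm, d_HBr = 50.4/(1 + 2.180) = 15.85 cm.
d_NH₃ = 50.4 − 15.85 = 34.55 cm.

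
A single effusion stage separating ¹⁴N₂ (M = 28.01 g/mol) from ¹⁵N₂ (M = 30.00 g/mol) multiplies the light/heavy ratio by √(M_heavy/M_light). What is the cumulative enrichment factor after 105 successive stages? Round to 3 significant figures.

Overall factor = α^105 with α = √(30.00/28.01), i.e. (30.00/28.01)^(105/2).
= 1.07105^(105/2) = 36.7.

36.7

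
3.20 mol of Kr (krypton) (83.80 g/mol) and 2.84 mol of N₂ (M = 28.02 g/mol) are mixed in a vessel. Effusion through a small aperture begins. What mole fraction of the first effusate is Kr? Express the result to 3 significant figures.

Effusion rate of each component ∝ n_i/√M_i (partial pressure × 1/√M).
So x_Kr in the escaping gas = (n_Kr/√M_Kr) / Σ(n_i/√M_i)
= (3.20/√83.80) / (3.20/√83.80 + 2.84/√28.02) = 0.3496/(0.3496 + 0.5365) = 0.395.

0.395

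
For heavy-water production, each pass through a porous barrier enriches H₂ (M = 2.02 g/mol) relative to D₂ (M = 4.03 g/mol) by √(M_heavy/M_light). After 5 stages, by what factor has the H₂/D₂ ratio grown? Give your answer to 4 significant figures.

5.622

Overall factor = α^5 with α = √(4.03/2.02), i.e. (4.03/2.02)^(5/2).
= 1.99505^(5/2) = 5.622.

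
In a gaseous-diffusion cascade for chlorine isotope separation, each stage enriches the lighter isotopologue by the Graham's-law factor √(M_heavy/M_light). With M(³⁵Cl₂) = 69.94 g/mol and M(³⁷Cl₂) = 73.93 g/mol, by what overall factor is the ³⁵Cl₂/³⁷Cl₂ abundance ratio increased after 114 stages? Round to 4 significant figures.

23.63

Each stage multiplies the ratio by α = √(73.93/69.94), so after 114 stages the overall factor is α^114 = (73.93/69.94)^(114/2).
= 1.05705^57 = 23.63.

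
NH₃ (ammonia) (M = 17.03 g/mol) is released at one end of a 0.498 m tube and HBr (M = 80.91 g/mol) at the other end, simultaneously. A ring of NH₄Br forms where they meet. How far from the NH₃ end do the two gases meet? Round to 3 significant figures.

In equal time, each gas travels a distance ∝ its rate ∝ 1/√M, so d_NH₃/d_HBr = √(M_HBr/M_NH₃) = √(80.91/17.03) = 2.180.
With d_NH₃ + d_HBr = 0.498 m, d_HBr = 0.498/(1 + 2.180) = 0.1566 m.
d_NH₃ = 0.498 − 0.1566 = 0.341 m.

0.341 m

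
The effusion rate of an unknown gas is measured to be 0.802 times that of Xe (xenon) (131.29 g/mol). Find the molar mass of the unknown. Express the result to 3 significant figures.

Graham's law gives rate_X/rate_Xe = √(M_Xe/M_X).
0.802 = √(131.29/M_X)
M_X = 131.29 / 0.802² = 131.29 / 0.6432 = 204 g/mol

204 g/mol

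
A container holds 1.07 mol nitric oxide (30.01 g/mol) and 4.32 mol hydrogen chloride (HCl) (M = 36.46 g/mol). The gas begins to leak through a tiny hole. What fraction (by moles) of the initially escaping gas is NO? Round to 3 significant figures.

0.214

Rate_i ∝ x_i/√M_i (Graham's law weighted by mole fraction), so the effusate composition follows n_i/√M_i.
Mole fraction of NO in the effusate = (n_NO/√M_NO) / (n_NO/√M_NO + n_HCl/√M_HCl)
= (1.07/√30.01) / (1.07/√30.01 + 4.32/√36.46) = 0.1953/(0.1953 + 0.7154) = 0.214.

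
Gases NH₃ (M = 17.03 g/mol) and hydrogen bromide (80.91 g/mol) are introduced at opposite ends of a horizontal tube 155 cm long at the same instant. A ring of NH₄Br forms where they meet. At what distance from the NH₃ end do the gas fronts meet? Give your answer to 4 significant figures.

Graham's law gives d_NH₃/d_HBr = rate_NH₃/rate_HBr = √(M_HBr/M_NH₃) = √(80.91/17.03) = 2.180.
With d_NH₃ + d_HBr = 155 cm, d_HBr = 155/(1 + 2.180) = 48.75 cm.
d_NH₃ = 155 − 48.75 = 106.3 cm.

106.3 cm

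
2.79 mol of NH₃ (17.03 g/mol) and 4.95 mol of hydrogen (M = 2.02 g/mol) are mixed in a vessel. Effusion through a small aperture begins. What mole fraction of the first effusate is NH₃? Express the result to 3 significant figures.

0.163

The effusion rate of species i is ∝ p_i/√M_i ∝ n_i/√M_i.
So x_NH₃ in the escaping gas = (n_NH₃/√M_NH₃) / Σ(n_i/√M_i)
= (2.79/√17.03) / (2.79/√17.03 + 4.95/√2.02) = 0.6761/(0.6761 + 3.483) = 0.163.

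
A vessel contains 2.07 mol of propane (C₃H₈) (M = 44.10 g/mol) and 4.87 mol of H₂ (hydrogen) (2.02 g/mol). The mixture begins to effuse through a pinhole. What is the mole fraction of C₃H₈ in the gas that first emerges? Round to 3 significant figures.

Effusion rate of each component ∝ n_i/√M_i (partial pressure × 1/√M).
Mole fraction of C₃H₈ in the effusate = (n_C₃H₈/√M_C₃H₈) / (n_C₃H₈/√M_C₃H₈ + n_H₂/√M_H₂)
= (2.07/√44.10) / (2.07/√44.10 + 4.87/√2.02) = 0.3117/(0.3117 + 3.427) = 0.0834.

0.0834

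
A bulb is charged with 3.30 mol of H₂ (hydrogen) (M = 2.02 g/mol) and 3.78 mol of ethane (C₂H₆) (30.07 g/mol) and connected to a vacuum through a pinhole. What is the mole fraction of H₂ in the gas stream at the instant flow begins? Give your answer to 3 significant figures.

Rate_i ∝ x_i/√M_i (Graham's law weighted by mole fraction), so the effusate composition follows n_i/√M_i.
x_H₂(eff) = (n_H₂/√M_H₂) / (n_H₂/√M_H₂ + n_C₂H₆/√M_C₂H₆)
= (3.30/√2.02) / (3.30/√2.02 + 3.78/√30.07) = 2.322/(2.322 + 0.6893) = 0.771.

0.771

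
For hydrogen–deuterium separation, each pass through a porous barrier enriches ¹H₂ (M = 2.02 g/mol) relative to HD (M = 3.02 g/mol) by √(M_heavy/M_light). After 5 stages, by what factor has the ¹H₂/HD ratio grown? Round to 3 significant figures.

The single-stage factor is √(M_heavy/M_light), so 5 stages give [√(3.02/2.02)]^5 = (3.02/2.02)^(5/2).
= 1.49505^(5/2) = 2.73.

2.73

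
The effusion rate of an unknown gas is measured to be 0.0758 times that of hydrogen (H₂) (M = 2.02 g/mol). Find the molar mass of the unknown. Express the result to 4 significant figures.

351.6 g/mol

Since effusion rate ∝ 1/√M, rate_X/rate_H₂ = √(M_H₂/M_X).
0.0758 = √(2.02/M_X)
M_X = 2.02 / 0.0758² = 2.02 / 0.005746 = 351.6 g/mol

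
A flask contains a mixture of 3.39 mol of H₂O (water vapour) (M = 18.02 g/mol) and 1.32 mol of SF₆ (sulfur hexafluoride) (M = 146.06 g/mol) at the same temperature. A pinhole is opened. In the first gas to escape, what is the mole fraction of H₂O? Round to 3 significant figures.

Rate_i ∝ x_i/√M_i (Graham's law weighted by mole fraction), so the effusate composition follows n_i/√M_i.
x_H₂O(eff) = (n_H₂O/√M_H₂O) / (n_H₂O/√M_H₂O + n_SF₆/√M_SF₆)
= (3.39/√18.02) / (3.39/√18.02 + 1.32/√146.06) = 0.7986/(0.7986 + 0.1092) = 0.880.

0.880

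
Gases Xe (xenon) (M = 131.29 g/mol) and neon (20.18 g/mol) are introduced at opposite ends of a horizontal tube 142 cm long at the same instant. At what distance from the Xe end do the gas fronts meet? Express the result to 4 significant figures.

Distances travelled in equal time are proportional to diffusion rates, so d_Xe/d_Ne = √(M_Ne/M_Xe) = √(20.18/131.29) = 0.3921.
With d_Xe + d_Ne = 142 cm, d_Ne = 142/(1 + 0.3921) = 102.0 cm.
d_Xe = 142 − 102.0 = 39.99 cm.

39.99 cm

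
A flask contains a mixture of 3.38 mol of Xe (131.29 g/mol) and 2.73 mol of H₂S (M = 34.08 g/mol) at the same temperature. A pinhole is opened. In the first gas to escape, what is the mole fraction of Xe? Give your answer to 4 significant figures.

Each component's effusion rate ∝ (its partial pressure)·(1/√M) ∝ n_i/√M_i.
x_Xe(eff) = (n_Xe/√M_Xe) / (n_Xe/√M_Xe + n_H₂S/√M_H₂S)
= (3.38/√131.29) / (3.38/√131.29 + 2.73/√34.08) = 0.2950/(0.2950 + 0.4676) = 0.3868.

0.3868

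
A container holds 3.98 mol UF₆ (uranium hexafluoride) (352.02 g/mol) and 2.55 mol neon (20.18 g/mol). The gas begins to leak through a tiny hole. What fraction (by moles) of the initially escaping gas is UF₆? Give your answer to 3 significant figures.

Each component's effusion rate ∝ (its partial pressure)·(1/√M) ∝ n_i/√M_i.
Mole fraction of UF₆ in the effusate = (n_UF₆/√M_UF₆) / (n_UF₆/√M_UF₆ + n_Ne/√M_Ne)
= (3.98/√352.02) / (3.98/√352.02 + 2.55/√20.18) = 0.2121/(0.2121 + 0.5676) = 0.272.

0.272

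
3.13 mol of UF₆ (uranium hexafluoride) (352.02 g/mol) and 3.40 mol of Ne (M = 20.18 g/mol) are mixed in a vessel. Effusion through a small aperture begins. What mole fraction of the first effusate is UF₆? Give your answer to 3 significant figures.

0.181

Rate_i ∝ x_i/√M_i (Graham's law weighted by mole fraction), so the effusate composition follows n_i/√M_i.
So x_UF₆ in the escaping gas = (n_UF₆/√M_UF₆) / Σ(n_i/√M_i)
= (3.13/√352.02) / (3.13/√352.02 + 3.40/√20.18) = 0.1668/(0.1668 + 0.7569) = 0.181.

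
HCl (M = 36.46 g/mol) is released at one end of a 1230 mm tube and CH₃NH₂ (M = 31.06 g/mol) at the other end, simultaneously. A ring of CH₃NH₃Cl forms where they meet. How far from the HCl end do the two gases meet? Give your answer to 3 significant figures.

590 mm

Distances travelled in equal time are proportional to diffusion rates, so d_HCl/d_CH₃NH₂ = √(M_CH₃NH₂/M_HCl) = √(31.06/36.46) = 0.9230.
With d_HCl + d_CH₃NH₂ = 1230 mm, d_CH₃NH₂ = 1230/(1 + 0.9230) = 639.6 mm.
d_HCl = 1230 − 639.6 = 590 mm.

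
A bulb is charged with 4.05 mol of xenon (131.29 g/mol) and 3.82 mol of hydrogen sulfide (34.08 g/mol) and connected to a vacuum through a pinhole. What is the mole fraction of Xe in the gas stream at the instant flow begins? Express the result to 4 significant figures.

0.3507

The effusion rate of species i is ∝ p_i/√M_i ∝ n_i/√M_i.
So x_Xe in the escaping gas = (n_Xe/√M_Xe) / Σ(n_i/√M_i)
= (4.05/√131.29) / (4.05/√131.29 + 3.82/√34.08) = 0.3535/(0.3535 + 0.6544) = 0.3507.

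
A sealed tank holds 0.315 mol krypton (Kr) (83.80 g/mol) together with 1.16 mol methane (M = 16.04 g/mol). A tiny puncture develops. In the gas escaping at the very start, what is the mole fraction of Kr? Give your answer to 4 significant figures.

Each component's effusion rate ∝ (its partial pressure)·(1/√M) ∝ n_i/√M_i.
x_Kr(eff) = (n_Kr/√M_Kr) / (n_Kr/√M_Kr + n_CH₄/√M_CH₄)
= (0.315/√83.80) / (0.315/√83.80 + 1.16/√16.04) = 0.03441/(0.03441 + 0.2896) = 0.1062.

0.1062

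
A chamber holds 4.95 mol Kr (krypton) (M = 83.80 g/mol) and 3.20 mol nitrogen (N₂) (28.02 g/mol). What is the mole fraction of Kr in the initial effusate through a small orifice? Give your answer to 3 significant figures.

0.472

Rate_i ∝ x_i/√M_i (Graham's law weighted by mole fraction), so the effusate composition follows n_i/√M_i.
Mole fraction of Kr in the effusate = (n_Kr/√M_Kr) / (n_Kr/√M_Kr + n_N₂/√M_N₂)
= (4.95/√83.80) / (4.95/√83.80 + 3.20/√28.02) = 0.5407/(0.5407 + 0.6045) = 0.472.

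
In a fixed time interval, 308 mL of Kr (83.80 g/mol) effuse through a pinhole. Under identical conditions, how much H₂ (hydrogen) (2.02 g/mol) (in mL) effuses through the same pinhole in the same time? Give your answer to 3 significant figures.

From Graham's law, rate_H₂/rate_Kr = √(M_Kr/M_H₂) = √(83.80/2.02) = √41.49 = 6.441.
So the volume for H₂ is 308 × 6.441 = 1980 mL.

1980 mL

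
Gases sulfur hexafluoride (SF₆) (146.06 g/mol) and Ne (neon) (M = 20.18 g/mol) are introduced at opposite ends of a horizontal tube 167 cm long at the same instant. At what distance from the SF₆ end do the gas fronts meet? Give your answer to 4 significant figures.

Graham's law gives d_SF₆/d_Ne = rate_SF₆/rate_Ne = √(M_Ne/M_SF₆) = √(20.18/146.06) = 0.3717.
With d_SF₆ + d_Ne = 167 cm, d_Ne = 167/(1 + 0.3717) = 121.7 cm.
d_SF₆ = 167 − 121.7 = 45.25 cm.

45.25 cm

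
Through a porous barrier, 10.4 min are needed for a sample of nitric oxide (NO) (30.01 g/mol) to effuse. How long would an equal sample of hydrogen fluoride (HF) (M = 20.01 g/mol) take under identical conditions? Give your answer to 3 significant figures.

8.49 min

By Graham's law, t_HF/t_NO = √(M_HF/M_NO) = √(20.01/30.01) = √0.6668 = 0.8166.
So the time for HF is 10.4 × 0.8166 = 8.49 min.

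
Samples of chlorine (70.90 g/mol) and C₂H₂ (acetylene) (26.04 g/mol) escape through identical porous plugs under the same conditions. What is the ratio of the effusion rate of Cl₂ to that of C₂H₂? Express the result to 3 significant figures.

From Graham's law, rate_Cl₂/rate_C₂H₂ = √(M_C₂H₂/M_Cl₂) = √(26.04/70.90) = √0.3673 = 0.606.

0.606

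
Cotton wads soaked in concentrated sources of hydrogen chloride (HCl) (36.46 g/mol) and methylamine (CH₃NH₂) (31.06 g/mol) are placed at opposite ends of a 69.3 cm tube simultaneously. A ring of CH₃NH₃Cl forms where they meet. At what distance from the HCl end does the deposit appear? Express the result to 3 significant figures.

In equal time, each gas travels a distance ∝ its rate ∝ 1/√M, so d_HCl/d_CH₃NH₂ = √(M_CH₃NH₂/M_HCl) = √(31.06/36.46) = 0.9230.
With d_HCl + d_CH₃NH₂ = 69.3 cm, d_CH₃NH₂ = 69.3/(1 + 0.9230) = 36.04 cm.
d_HCl = 69.3 − 36.04 = 33.3 cm.

33.3 cm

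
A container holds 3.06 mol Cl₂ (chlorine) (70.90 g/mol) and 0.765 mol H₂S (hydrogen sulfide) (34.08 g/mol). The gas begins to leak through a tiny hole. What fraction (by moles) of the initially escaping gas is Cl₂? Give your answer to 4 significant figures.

Effusion rate of each component ∝ n_i/√M_i (partial pressure × 1/√M).
So x_Cl₂ in the escaping gas = (n_Cl₂/√M_Cl₂) / Σ(n_i/√M_i)
= (3.06/√70.90) / (3.06/√70.90 + 0.765/√34.08) = 0.3634/(0.3634 + 0.1310) = 0.7350.

0.7350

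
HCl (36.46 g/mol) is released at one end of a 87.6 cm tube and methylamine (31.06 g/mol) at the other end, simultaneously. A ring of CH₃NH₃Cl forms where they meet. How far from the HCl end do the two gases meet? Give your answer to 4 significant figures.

42.05 cm

In equal time, each gas travels a distance ∝ its rate ∝ 1/√M, so d_HCl/d_CH₃NH₂ = √(M_CH₃NH₂/M_HCl) = √(31.06/36.46) = 0.9230.
With d_HCl + d_CH₃NH₂ = 87.6 cm, d_CH₃NH₂ = 87.6/(1 + 0.9230) = 45.55 cm.
d_HCl = 87.6 − 45.55 = 42.05 cm.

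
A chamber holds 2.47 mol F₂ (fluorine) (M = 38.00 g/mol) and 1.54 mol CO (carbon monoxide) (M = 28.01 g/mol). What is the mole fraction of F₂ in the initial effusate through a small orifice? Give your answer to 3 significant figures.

Effusion rate of each component ∝ n_i/√M_i (partial pressure × 1/√M).
So x_F₂ in the escaping gas = (n_F₂/√M_F₂) / Σ(n_i/√M_i)
= (2.47/√38.00) / (2.47/√38.00 + 1.54/√28.01) = 0.4007/(0.4007 + 0.2910) = 0.579.

0.579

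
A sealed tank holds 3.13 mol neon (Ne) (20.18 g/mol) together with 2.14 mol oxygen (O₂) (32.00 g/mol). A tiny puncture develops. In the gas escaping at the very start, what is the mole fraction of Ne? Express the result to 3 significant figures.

Rate_i ∝ x_i/√M_i (Graham's law weighted by mole fraction), so the effusate composition follows n_i/√M_i.
Mole fraction of Ne in the effusate = (n_Ne/√M_Ne) / (n_Ne/√M_Ne + n_O₂/√M_O₂)
= (3.13/√20.18) / (3.13/√20.18 + 2.14/√32.00) = 0.6968/(0.6968 + 0.3783) = 0.648.

0.648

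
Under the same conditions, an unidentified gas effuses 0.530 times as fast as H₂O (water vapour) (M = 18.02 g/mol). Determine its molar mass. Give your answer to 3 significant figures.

64.2 g/mol

Since effusion rate ∝ 1/√M, rate_X/rate_H₂O = √(M_H₂O/M_X).
0.530 = √(18.02/M_X)
M_X = 18.02 / 0.530² = 18.02 / 0.2809 = 64.2 g/mol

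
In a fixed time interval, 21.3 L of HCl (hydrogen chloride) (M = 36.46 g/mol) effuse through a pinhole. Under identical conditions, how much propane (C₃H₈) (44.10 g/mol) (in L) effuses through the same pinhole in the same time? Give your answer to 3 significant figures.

Graham's law gives rate_C₃H₈/rate_HCl = √(M_HCl/M_C₃H₈) = √(36.46/44.10) = √0.8268 = 0.9093.
So the volume for C₃H₈ is 21.3 × 0.9093 = 19.4 L.

19.4 L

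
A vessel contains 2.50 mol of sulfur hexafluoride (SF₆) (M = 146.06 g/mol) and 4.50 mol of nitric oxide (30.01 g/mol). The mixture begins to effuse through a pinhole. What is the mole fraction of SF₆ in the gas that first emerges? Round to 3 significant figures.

0.201

Rate_i ∝ x_i/√M_i (Graham's law weighted by mole fraction), so the effusate composition follows n_i/√M_i.
x_SF₆(eff) = (n_SF₆/√M_SF₆) / (n_SF₆/√M_SF₆ + n_NO/√M_NO)
= (2.50/√146.06) / (2.50/√146.06 + 4.50/√30.01) = 0.2069/(0.2069 + 0.8214) = 0.201.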